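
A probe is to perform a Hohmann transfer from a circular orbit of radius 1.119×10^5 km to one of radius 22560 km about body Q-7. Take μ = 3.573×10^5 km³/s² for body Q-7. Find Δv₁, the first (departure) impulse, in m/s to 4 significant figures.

Transfer-ellipse semi-major axis a_t = (r₁ + r₂)/2 = (1.119×10^5 + 22560)/2 = 67230 km.
On the circular orbit at r = 1.119×10^5 km, v_c = √(μ/r) = 1.7869 km/s.
Vis-viva on the transfer ellipse at r = 1.119×10^5 km gives v_t = √[μ(2/r − 1/a_t)] = 1.0351 km/s.
Δv₁ = |v_t − v_c| = |1.0351 − 1.7869| = 0.7518 km/s.

Δv₁ = 751.8 m/s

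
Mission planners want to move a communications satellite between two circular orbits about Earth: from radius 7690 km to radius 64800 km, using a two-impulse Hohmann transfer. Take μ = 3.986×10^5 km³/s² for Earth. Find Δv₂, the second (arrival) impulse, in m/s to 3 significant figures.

Transfer-ellipse semi-major axis a_t = (r₁ + r₂)/2 = (7690 + 64800)/2 = 36245 km.
On the circular orbit at r = 64800 km, v_c = √(μ/r) = 2.480 km/s.
Vis-viva on the transfer ellipse at r = 64800 km gives v_t = √[μ(2/r − 1/a_t)] = 1.142 km/s.
Δv₂ = |v_t − v_c| = |1.142 − 2.480| = 1.338 km/s.

Δv₂ = 1340 m/s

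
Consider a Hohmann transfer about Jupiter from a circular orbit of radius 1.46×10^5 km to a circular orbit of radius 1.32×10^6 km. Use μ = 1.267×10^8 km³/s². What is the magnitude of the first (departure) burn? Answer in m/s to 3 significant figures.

Semi-major axis of the transfer orbit: a_t = (1.460×10^5 + 1.320×10^6)/2 = 7.330×10^5 km.
Circular speed at r = 1.460×10^5 km: v_c = √(μ/r) = 29.46 km/s.
Vis-viva on the transfer ellipse at r = 1.460×10^5 km gives v_t = √[μ(2/r − 1/a_t)] = 39.53 km/s.
Δv₁ = |v_t − v_c| = |39.53 − 29.46| = 10.07 km/s.

Δv₁ = 10100 m/s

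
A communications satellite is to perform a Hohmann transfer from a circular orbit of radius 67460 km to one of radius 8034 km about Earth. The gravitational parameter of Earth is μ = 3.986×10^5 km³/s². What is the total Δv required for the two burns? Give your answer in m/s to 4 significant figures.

Δv = 3682 m/s

Semi-major axis of the transfer orbit: a_t = (67460 + 8034)/2 = 37747 km.
Circular speed at r₁: v₁ = √(μ/r₁) = √(3.986×10^5/67460) = 2.4308 km/s.
On the transfer ellipse at r₁, v² = μ(2/r − 1/a) gives v_a = √[μ(2/r₁ − 1/a_t)] = 1.1214 km/s.
First burn Δv₁ = |v_a − v₁| = 1.309 km/s.
At r₂, v₂ = √(μ/r₂) = 7.0437 km/s.
Transfer-orbit speed at r₂: v_p = √[μ(2/r₂ − 1/a_t)] = 9.4164 km/s.
Second burn Δv₂ = |v₂ − v_p| = 2.373 km/s.
Δv = Δv₁ + Δv₂ = 1.309 + 2.373 = 3.682 km/s.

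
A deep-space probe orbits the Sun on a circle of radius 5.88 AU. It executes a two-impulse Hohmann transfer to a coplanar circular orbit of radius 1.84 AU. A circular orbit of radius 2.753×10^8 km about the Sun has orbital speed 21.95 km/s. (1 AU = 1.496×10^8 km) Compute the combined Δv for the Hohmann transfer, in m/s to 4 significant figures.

Δv = 8943 m/s

From the circular-orbit relation v² = μ/r at r = 2.753×10^8 km: μ = v²r = (21.95)² × 2.753×10^8 = 1.32640×10^11 km³/s².
In km: r₁ = 5.88 × 1.496×10^8 = 8.79648×10^8 km; r₂ = 1.84 × 1.496×10^8 = 2.75264×10^8 km.
The Hohmann ellipse has a_t = (r₁ + r₂)/2 = 5.77456×10^8 km.
At r₁ the circular-orbit speed is v₁ = √(μ/r₁) = 12.27957 km/s.
On the transfer ellipse at r₁, v² = μ(2/r − 1/a) gives v_a = √[μ(2/r₁ − 1/a_t)] = 8.478098 km/s.
First burn Δv₁ = |v_a − v₁| = 3.801 km/s.
Circular speed at r₂: v₂ = √(μ/r₂) = 21.951 km/s.
Transfer-orbit speed at r₂: v_p = √[μ(2/r₂ − 1/a_t)] = 27.093 km/s.
Second burn Δv₂ = |v₂ − v_p| = 5.142 km/s.
Δv = Δv₁ + Δv₂ = 3.801 + 5.142 = 8.943 km/s.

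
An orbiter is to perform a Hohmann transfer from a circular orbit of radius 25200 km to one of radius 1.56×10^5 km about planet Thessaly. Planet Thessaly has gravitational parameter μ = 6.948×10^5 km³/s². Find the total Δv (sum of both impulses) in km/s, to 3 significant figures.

Transfer-ellipse semi-major axis a_t = (r₁ + r₂)/2 = (25200 + 1.560×10^5)/2 = 90600 km.
Circular speed at r₁: v₁ = √(μ/r₁) = √(6.948×10^5/25200) = 5.25085 km/s.
Transfer-orbit speed at r₁ (vis-viva): v_p = √[μ(2/r₁ − 1/a_t)] = 6.89014 km/s.
First burn Δv₁ = |v_p − v₁| = 1.6393 km/s.
At r₂, v₂ = √(μ/r₂) = 2.11041 km/s.
Transfer-orbit speed at r₂: v_a = √[μ(2/r₂ − 1/a_t)] = 1.11302 km/s.
Second burn Δv₂ = |v₂ − v_a| = 0.99739 km/s.
Δv = Δv₁ + Δv₂ = 1.6393 + 0.99739 = 2.637 km/s.

Δv = 2.64 km/s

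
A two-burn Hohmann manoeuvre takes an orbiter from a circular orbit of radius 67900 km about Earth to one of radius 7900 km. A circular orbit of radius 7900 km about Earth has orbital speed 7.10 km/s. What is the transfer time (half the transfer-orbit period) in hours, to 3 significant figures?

From the circular-orbit relation v² = μ/r at r = 7900 km: μ = v²r = (7.10)² × 7900 = 3.98239×10^5 km³/s².
Transfer-ellipse semi-major axis a_t = (r₁ + r₂)/2 = (67900 + 7900)/2 = 37900 km.
By Kepler's third law the transfer-orbit period is T = 2π√(a_t³/μ), so t = T/2 = 36730 s.
Converting: 36730 s ÷ 3600 s/hour = 10.2 hours.

t = 10.2 hours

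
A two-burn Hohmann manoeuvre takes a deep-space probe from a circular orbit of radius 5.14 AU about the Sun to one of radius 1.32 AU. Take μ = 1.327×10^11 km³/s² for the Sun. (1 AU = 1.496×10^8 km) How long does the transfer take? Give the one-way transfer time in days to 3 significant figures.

In km: r₁ = 5.14 × 1.496×10^8 = 7.68944×10^8 km; r₂ = 1.32 × 1.496×10^8 = 1.97472×10^8 km.
The Hohmann ellipse has a_t = (r₁ + r₂)/2 = 4.83208×10^8 km.
Transfer time t = π√(a_t³/μ) = π√((4.83208×10^8)³ / 1.327×10^11) = 9.160×10^7 s.
Converting: 9.160×10^7 s ÷ 86400 s/day = 1060 days.

t = 1060 days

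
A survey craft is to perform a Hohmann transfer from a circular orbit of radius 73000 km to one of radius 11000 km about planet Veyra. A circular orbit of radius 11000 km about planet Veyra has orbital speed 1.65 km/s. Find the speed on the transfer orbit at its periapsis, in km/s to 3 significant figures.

v = 2.18 km/s

From the circular-orbit relation v² = μ/r at r = 11000 km: μ = v²r = (1.65)² × 11000 = 29947.5 km³/s².
Transfer-ellipse semi-major axis a_t = (r₁ + r₂)/2 = (73000 + 11000)/2 = 42000 km.
The periapsis of the transfer ellipse is at r = 11000 km.
Vis-viva: v = √[μ(2/r − 1/a_t)] = √[29947.5 × (2/11000 − 1/42000)] = 2.175 km/s.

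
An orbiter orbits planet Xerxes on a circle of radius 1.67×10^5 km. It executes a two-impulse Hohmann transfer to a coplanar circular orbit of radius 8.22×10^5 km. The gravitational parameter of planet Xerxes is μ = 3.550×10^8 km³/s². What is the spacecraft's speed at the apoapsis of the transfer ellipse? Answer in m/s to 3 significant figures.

The Hohmann ellipse has a_t = (r₁ + r₂)/2 = 4.945×10^5 km.
At apoapsis, r = 8.220×10^5 km.
From the vis-viva equation, v = √[μ(2/r − 1/a_t)] = 12.08 km/s.

v = 12100 m/s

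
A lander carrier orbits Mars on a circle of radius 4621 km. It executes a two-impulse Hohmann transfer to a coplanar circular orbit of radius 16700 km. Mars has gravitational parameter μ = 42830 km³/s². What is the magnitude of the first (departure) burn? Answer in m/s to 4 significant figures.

Δv₁ = 766.0 m/s

Transfer-ellipse semi-major axis a_t = (r₁ + r₂)/2 = (4621 + 16700)/2 = 10660.5 km.
Circular speed at r = 4621 km: v_c = √(μ/r) = 3.044 km/s.
Vis-viva on the transfer ellipse at r = 4621 km gives v_t = √[μ(2/r − 1/a_t)] = 3.810 km/s.
Δv₁ = |v_t − v_c| = |3.810 − 3.044| = 0.7660 km/s.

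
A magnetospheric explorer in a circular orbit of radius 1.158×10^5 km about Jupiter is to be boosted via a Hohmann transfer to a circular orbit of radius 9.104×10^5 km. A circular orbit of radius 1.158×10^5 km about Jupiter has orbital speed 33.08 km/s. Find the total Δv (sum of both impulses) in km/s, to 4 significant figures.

From the circular-orbit relation v² = μ/r at r = 1.158×10^5 km: μ = v²r = (33.08)² × 1.158×10^5 = 1.26718×10^8 km³/s².
The Hohmann ellipse has a_t = (r₁ + r₂)/2 = 5.131×10^5 km.
Circular speed at r₁: v₁ = √(μ/r₁) = √(1.26718×10^8/1.158×10^5) = 33.080 km/s.
Transfer-orbit speed at r₁ (vis-viva): v_p = √[μ(2/r₁ − 1/a_t)] = 44.064 km/s.
First burn Δv₁ = |v_p − v₁| = 10.984 km/s.
At r₂, v₂ = √(μ/r₂) = 11.7979 km/s.
Transfer-orbit speed at r₂: v_a = √[μ(2/r₂ − 1/a_t)] = 5.60476 km/s.
Second burn Δv₂ = |v₂ − v_a| = 6.1931 km/s.
Δv = Δv₁ + Δv₂ = 10.984 + 6.1931 = 17.18 km/s.

Δv = 17.18 km/s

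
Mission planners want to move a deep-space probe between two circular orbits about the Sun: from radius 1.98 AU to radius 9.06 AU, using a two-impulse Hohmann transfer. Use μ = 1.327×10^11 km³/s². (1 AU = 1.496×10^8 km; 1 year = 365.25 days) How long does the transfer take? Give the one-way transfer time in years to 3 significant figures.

t = 6.49 years

In km: r₁ = 1.98 × 1.496×10^8 = 2.96208×10^8 km; r₂ = 9.06 × 1.496×10^8 = 1.355376×10^9 km.
The Hohmann ellipse has a_t = (r₁ + r₂)/2 = 8.25792×10^8 km.
By Kepler's third law the transfer-orbit period is T = 2π√(a_t³/μ), so t = T/2 = 2.047×10^8 s.
Converting: 2.047×10^8 s ÷ 3.15576×10^7 s/year (365.25 × 86400) = 6.49 years.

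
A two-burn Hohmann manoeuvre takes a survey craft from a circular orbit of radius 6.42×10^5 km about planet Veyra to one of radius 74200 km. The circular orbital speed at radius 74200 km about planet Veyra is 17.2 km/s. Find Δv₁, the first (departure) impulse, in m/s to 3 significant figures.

Δv₁ = 3190 m/s

From the circular-orbit relation v² = μ/r at r = 74200 km: μ = v²r = (17.2)² × 74200 = 2.19513×10^7 km³/s².
The Hohmann ellipse has a_t = (r₁ + r₂)/2 = 3.581×10^5 km.
Circular speed at r = 6.420×10^5 km: v_c = √(μ/r) = 5.8474 km/s.
Vis-viva on the transfer ellipse at r = 6.420×10^5 km gives v_t = √[μ(2/r − 1/a_t)] = 2.6617 km/s.
Δv₁ = |v_t − v_c| = |2.6617 − 5.8474| = 3.186 km/s.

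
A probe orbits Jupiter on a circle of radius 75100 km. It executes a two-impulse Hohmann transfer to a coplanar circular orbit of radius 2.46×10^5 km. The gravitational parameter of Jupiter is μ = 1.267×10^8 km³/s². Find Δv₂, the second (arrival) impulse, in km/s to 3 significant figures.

Δv₂ = 7.17 km/s

Semi-major axis of the transfer orbit: a_t = (75100 + 2.460×10^5)/2 = 1.6055×10^5 km.
Circular speed at r = 2.460×10^5 km: v_c = √(μ/r) = 22.695 km/s.
Transfer-orbit speed at the same r (vis-viva, a = a_t): v_t = √[μ(2/r − 1/a_t)] = 15.522 km/s.
Δv₂ = |v_t − v_c| = |15.522 − 22.695| = 7.173 km/s.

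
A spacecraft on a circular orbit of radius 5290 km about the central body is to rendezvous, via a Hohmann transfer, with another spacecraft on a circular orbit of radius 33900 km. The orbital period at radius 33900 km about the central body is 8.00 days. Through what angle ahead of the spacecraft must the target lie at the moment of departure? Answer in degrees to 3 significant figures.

From Kepler's third law T² = 4π²r³/μ at r = 33900 km, T = 8.00 days = 8.00 × 86400 s = 6.912×10^5 s: μ = 4π²r³/T² = 3219.23 km³/s².
The Hohmann ellipse has a_t = (r₁ + r₂)/2 = 19595 km.
The half-period of the transfer ellipse is t = π√(a_t³/μ) = 1.5188×10^5 s.
Target angular speed ω₂ = √(μ/r₂³) = 9.0903×10^-6 rad/s.
Angle swept by the target during transfer: ω₂·t = 1.3806 rad = 79.10°.
Arrival is 180° from departure on the ellipse, so φ = 180° − 79.10° = 101°.

φ = 101°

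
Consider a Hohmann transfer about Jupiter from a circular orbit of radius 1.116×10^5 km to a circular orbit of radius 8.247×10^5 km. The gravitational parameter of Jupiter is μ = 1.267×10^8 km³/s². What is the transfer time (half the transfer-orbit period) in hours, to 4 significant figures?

Semi-major axis of the transfer orbit: a_t = (1.116×10^5 + 8.247×10^5)/2 = 4.6815×10^5 km.
By Kepler's third law the transfer-orbit period is T = 2π√(a_t³/μ), so t = T/2 = 89400 s.
Converting: 89400 s ÷ 3600 s/hour = 24.83 hours.

t = 24.83 hours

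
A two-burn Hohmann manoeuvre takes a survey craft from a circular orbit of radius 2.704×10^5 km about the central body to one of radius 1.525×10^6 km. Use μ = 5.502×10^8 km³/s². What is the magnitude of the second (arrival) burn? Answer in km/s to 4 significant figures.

Semi-major axis of the transfer orbit: a_t = (2.704×10^5 + 1.525×10^6)/2 = 8.977×10^5 km.
Circular speed at r = 1.525×10^6 km: v_c = √(μ/r) = 18.99 km/s.
Transfer-orbit speed at the same r (vis-viva, a = a_t): v_t = √[μ(2/r − 1/a_t)] = 10.42 km/s.
Δv₂ = |v_t − v_c| = |10.42 − 18.99| = 8.570 km/s.

Δv₂ = 8.570 km/s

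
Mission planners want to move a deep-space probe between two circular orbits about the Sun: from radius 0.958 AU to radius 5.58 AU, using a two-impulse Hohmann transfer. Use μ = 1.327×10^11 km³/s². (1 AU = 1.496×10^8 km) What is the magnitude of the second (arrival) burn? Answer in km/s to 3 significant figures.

Δv₂ = 5.78 km/s

In km: r₁ = 0.958 × 1.496×10^8 = 1.433168×10^8 km; r₂ = 5.58 × 1.496×10^8 = 8.34768×10^8 km.
Semi-major axis of the transfer orbit: a_t = (1.433168×10^8 + 8.34768×10^8)/2 = 4.890424×10^8 km.
On the circular orbit at r = 8.34768×10^8 km, v_c = √(μ/r) = 12.608 km/s.
Vis-viva on the transfer ellipse at r = 8.34768×10^8 km gives v_t = √[μ(2/r − 1/a_t)] = 6.8254 km/s.
Δv₂ = |v_t − v_c| = |6.8254 − 12.608| = 5.783 km/s.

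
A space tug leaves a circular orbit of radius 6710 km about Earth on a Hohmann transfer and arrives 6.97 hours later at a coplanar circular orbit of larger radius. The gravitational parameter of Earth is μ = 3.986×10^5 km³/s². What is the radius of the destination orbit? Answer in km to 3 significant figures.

r₂ = 52100 km

Transfer time t = 6.97 hours = 25092 s, and t = π√(a_t³/μ).
So a_t = (μ t²/π²)^(1/3) = (3.986×10^5 × (25092)² / π²)^(1/3) = 29406 km.
Since a_t = (r₁ + r₂)/2, r₂ = 2a_t − r₁ = 2×29406 − 6710 = 52102 km.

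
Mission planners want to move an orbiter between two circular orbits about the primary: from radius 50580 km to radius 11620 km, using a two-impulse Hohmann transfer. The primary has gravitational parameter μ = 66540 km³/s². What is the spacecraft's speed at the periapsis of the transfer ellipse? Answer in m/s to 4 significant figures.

v = 3052 m/s

The Hohmann ellipse has a_t = (r₁ + r₂)/2 = 31100 km.
The periapsis of the transfer ellipse is at r = 11620 km.
Vis-viva: v = √[μ(2/r − 1/a_t)] = √[66540 × (2/11620 − 1/31100)] = 3.052 km/s.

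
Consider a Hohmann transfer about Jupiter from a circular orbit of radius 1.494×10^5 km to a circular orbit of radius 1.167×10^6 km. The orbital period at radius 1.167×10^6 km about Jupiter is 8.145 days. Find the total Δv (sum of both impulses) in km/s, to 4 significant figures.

From Kepler's third law T² = 4π²r³/μ at r = 1.167×10^6 km, T = 8.145 days = 8.145 × 86400 s = 7.03728×10^5 s: μ = 4π²r³/T² = 1.26696×10^8 km³/s².
Semi-major axis of the transfer orbit: a_t = (1.494×10^5 + 1.167×10^6)/2 = 6.582×10^5 km.
Circular speed at r₁: v₁ = √(μ/r₁) = √(1.26696×10^8/1.494×10^5) = 29.121 km/s.
Transfer-orbit speed at r₁ (vis-viva): v_p = √[μ(2/r₁ − 1/a_t)] = 38.776 km/s.
First burn Δv₁ = |v_p − v₁| = 9.655 km/s.
At r₂, v₂ = √(μ/r₂) = 10.419 km/s.
Transfer-orbit speed at r₂: v_a = √[μ(2/r₂ − 1/a_t)] = 4.9641 km/s.
Second burn Δv₂ = |v₂ − v_a| = 5.455 km/s.
Δv = Δv₁ + Δv₂ = 9.655 + 5.455 = 15.11 km/s.

Δv = 15.11 km/s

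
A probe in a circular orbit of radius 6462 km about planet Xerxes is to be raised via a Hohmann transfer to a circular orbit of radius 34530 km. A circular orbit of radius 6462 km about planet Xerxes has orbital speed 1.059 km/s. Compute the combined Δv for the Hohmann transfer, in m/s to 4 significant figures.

From the circular-orbit relation v² = μ/r at r = 6462 km: μ = v²r = (1.059)² × 6462 = 7247.01 km³/s².
The Hohmann ellipse has a_t = (r₁ + r₂)/2 = 20496 km.
Circular speed at r₁: v₁ = √(μ/r₁) = √(7247.01/6462) = 1.0590 km/s.
On the transfer ellipse at r₁, v² = μ(2/r − 1/a) gives v_p = √[μ(2/r₁ − 1/a_t)] = 1.3745 km/s.
First burn Δv₁ = |v_p − v₁| = 0.3155 km/s.
Circular speed at r₂: v₂ = √(μ/r₂) = 0.4581 km/s.
Transfer-orbit speed at r₂: v_a = √[μ(2/r₂ − 1/a_t)] = 0.2572 km/s.
Second burn Δv₂ = |v₂ − v_a| = 0.2009 km/s.
Total Δv = Δv₁ + Δv₂ = 0.5164 km/s.

Δv = 516.4 m/s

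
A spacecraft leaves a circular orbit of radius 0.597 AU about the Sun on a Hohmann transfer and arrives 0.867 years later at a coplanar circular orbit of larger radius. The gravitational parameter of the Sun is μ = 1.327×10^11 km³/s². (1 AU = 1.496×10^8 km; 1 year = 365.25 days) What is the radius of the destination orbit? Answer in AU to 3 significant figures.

In km: r₁ = 0.597 × 1.496×10^8 = 8.93112×10^7 km.
Transfer time t = 0.867 years × 365.25 × 86400 s = 2.73604392×10^7 s, and t = π√(a_t³/μ).
So a_t = (μ t²/π²)^(1/3) = (1.327×10^11 × (2.73604392×10^7)² / π²)^(1/3) = 2.1591×10^8 km.
Since a_t = (r₁ + r₂)/2, r₂ = 2a_t − r₁ = 2×2.1591×10^8 − 8.93112×10^7 = 3.425088×10^8 km.
In AU: r₂ = 3.425088×10^8 / 1.496×10^8 = 2.29 AU.

r₂ = 2.29 AU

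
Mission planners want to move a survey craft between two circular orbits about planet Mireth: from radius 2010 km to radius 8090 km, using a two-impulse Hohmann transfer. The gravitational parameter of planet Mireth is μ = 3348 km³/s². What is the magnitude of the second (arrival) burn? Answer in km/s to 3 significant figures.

Δv₂ = 0.237 km/s

The Hohmann ellipse has a_t = (r₁ + r₂)/2 = 5050 km.
Circular speed at r = 8090 km: v_c = √(μ/r) = 0.64331 km/s.
Vis-viva on the transfer ellipse at r = 8090 km gives v_t = √[μ(2/r − 1/a_t)] = 0.40585 km/s.
Δv₂ = |v_t − v_c| = |0.40585 − 0.64331| = 0.2375 km/s.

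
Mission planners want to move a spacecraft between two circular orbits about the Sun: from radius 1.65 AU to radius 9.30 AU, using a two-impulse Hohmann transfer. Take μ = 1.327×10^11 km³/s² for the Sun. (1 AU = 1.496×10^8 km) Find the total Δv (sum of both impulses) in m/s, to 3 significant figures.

Δv = 11400 m/s

In km: r₁ = 1.65 × 1.496×10^8 = 2.4684×10^8 km; r₂ = 9.30 × 1.496×10^8 = 1.39128×10^9 km.
The Hohmann ellipse has a_t = (r₁ + r₂)/2 = 8.1906×10^8 km.
Circular speed at r₁: v₁ = √(μ/r₁) = √(1.327×10^11/2.4684×10^8) = 23.186 km/s.
On the transfer ellipse at r₁, vis-viva equation gives v_p = √[μ(2/r₁ − 1/a_t)] = 30.219 km/s.
First burn Δv₁ = |v_p − v₁| = 7.033 km/s.
Circular speed at r₂: v₂ = √(μ/r₂) = 9.766 km/s.
Transfer-orbit speed at r₂: v_a = √[μ(2/r₂ − 1/a_t)] = 5.361 km/s.
Second burn Δv₂ = |v₂ − v_a| = 4.405 km/s.
Total Δv = Δv₁ + Δv₂ = 11.44 km/s.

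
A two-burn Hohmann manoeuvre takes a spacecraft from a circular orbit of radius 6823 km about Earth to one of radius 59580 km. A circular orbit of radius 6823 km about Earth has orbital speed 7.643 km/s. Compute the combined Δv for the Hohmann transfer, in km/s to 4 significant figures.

From the circular-orbit relation v² = μ/r at r = 6823 km: μ = v²r = (7.643)² × 6823 = 3.98569×10^5 km³/s².
The Hohmann ellipse has a_t = (r₁ + r₂)/2 = 33201.5 km.
Circular speed at r₁: v₁ = √(μ/r₁) = √(3.98569×10^5/6823) = 7.6430 km/s.
On the transfer ellipse at r₁, vis-viva equation gives v_p = √[μ(2/r₁ − 1/a_t)] = 10.238 km/s.
First burn Δv₁ = |v_p − v₁| = 2.595 km/s.
At r₂, v₂ = √(μ/r₂) = 2.586 km/s.
Transfer-orbit speed at r₂: v_a = √[μ(2/r₂ − 1/a_t)] = 1.172 km/s.
Second burn Δv₂ = |v₂ − v_a| = 1.414 km/s.
Δv = Δv₁ + Δv₂ = 2.595 + 1.414 = 4.009 km/s.

Δv = 4.009 km/s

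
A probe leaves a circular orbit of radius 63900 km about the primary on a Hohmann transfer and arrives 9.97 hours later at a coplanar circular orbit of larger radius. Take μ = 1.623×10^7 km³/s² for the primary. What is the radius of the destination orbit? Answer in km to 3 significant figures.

Transfer time t = 9.97 hours = 35892 s, and t = π√(a_t³/μ).
So a_t = (μ t²/π²)^(1/3) = (1.623×10^7 × (35892)² / π²)^(1/3) = 1.2843×10^5 km.
Since a_t = (r₁ + r₂)/2, r₂ = 2a_t − r₁ = 2×1.2843×10^5 − 63900 = 1.9296×10^5 km.

r₂ = 1.93×10^5 km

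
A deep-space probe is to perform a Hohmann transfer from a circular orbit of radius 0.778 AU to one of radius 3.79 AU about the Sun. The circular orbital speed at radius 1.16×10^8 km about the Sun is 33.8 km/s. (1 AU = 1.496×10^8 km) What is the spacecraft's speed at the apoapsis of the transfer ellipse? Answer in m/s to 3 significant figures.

v = 8920 m/s

From the circular-orbit relation v² = μ/r at r = 1.16×10^8 km: μ = v²r = (33.8)² × 1.16×10^8 = 1.32523×10^11 km³/s².
In km: r₁ = 0.778 × 1.496×10^8 = 1.163888×10^8 km; r₂ = 3.79 × 1.496×10^8 = 5.66984×10^8 km.
Semi-major axis of the transfer orbit: a_t = (1.163888×10^8 + 5.66984×10^8)/2 = 3.416864×10^8 km.
At apoapsis, r = 5.66984×10^8 km.
Vis-viva: v = √[μ(2/r − 1/a_t)] = √[1.32523×10^11 × (2/5.66984×10^8 − 1/3.416864×10^8)] = 8.923 km/s.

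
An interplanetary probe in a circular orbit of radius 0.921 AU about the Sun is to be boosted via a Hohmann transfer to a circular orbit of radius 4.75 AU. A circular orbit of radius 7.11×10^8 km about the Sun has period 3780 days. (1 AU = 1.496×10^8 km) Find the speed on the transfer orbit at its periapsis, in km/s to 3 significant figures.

v = 40.2 km/s

From Kepler's third law T² = 4π²r³/μ at r = 7.11×10^8 km, T = 3780 days = 3780 × 86400 s = 3.26592×10^8 s: μ = 4π²r³/T² = 1.33032×10^11 km³/s².
In km: r₁ = 0.921 × 1.496×10^8 = 1.377816×10^8 km; r₂ = 4.75 × 1.496×10^8 = 7.106×10^8 km.
The Hohmann ellipse has a_t = (r₁ + r₂)/2 = 4.241908×10^8 km.
At periapsis, r = 1.377816×10^8 km.
Vis-viva: v = √[μ(2/r − 1/a_t)] = √[1.33032×10^11 × (2/1.377816×10^8 − 1/4.241908×10^8)] = 40.22 km/s.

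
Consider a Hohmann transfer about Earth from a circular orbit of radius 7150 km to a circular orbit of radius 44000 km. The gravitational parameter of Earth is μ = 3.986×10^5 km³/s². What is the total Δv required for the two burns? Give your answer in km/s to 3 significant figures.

Δv = 3.75 km/s

The Hohmann ellipse has a_t = (r₁ + r₂)/2 = 25575 km.
At r₁ the circular-orbit speed is v₁ = √(μ/r₁) = 7.466 km/s.
On the transfer ellipse at r₁, vis-viva equation gives v_p = √[μ(2/r₁ − 1/a_t)] = 9.793 km/s.
First burn Δv₁ = |v_p − v₁| = 2.327 km/s.
At r₂, v₂ = √(μ/r₂) = 3.0098 km/s.
Transfer-orbit speed at r₂: v_a = √[μ(2/r₂ − 1/a_t)] = 1.5914 km/s.
Second burn Δv₂ = |v₂ − v_a| = 1.418 km/s.
Δv = Δv₁ + Δv₂ = 2.327 + 1.418 = 3.745 km/s.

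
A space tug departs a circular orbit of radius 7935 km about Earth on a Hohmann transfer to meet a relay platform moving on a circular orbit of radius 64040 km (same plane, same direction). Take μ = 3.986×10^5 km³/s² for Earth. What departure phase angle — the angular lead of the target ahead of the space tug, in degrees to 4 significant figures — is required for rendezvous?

φ = 104.2°

Transfer-ellipse semi-major axis a_t = (r₁ + r₂)/2 = (7935 + 64040)/2 = 35987.5 km.
Transfer time t = π√(a_t³/μ) = 33971 s.
The target's mean motion on its circular orbit is ω₂ = √(μ/r₂³) = 3.8958×10^-5 rad/s.
Angle swept by the target during transfer: ω₂·t = 1.3234 rad = 75.83°.
The space tug traverses 180° on the transfer ellipse, so the target must lead by 180° − 75.83° = 104.2°.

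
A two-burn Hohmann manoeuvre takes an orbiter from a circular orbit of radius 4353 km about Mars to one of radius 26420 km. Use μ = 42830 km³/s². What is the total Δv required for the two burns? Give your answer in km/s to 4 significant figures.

Δv = 1.570 km/s

Semi-major axis of the transfer orbit: a_t = (4353 + 26420)/2 = 15386.5 km.
Circular speed at r₁: v₁ = √(μ/r₁) = √(42830/4353) = 3.1367 km/s.
On the transfer ellipse at r₁, v² = μ(2/r − 1/a) gives v_p = √[μ(2/r₁ − 1/a_t)] = 4.1103 km/s.
First burn Δv₁ = |v_p − v₁| = 0.9736 km/s.
Circular speed at r₂: v₂ = √(μ/r₂) = 1.2732 km/s.
Transfer-orbit speed at r₂: v_a = √[μ(2/r₂ − 1/a_t)] = 0.67722 km/s.
Second burn Δv₂ = |v₂ − v_a| = 0.5960 km/s.
Δv = Δv₁ + Δv₂ = 0.9736 + 0.5960 = 1.570 km/s.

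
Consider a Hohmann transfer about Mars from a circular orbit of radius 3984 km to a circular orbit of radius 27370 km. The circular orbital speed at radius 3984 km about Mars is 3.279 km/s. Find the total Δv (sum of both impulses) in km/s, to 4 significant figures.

From the circular-orbit relation v² = μ/r at r = 3984 km: μ = v²r = (3.279)² × 3984 = 42835.3 km³/s².
Semi-major axis of the transfer orbit: a_t = (3984 + 27370)/2 = 15677 km.
At r₁ the circular-orbit speed is v₁ = √(μ/r₁) = 3.279 km/s.
Transfer-orbit speed at r₁ (vis-viva equation): v_p = √[μ(2/r₁ − 1/a_t)] = 4.333 km/s.
First burn Δv₁ = |v_p − v₁| = 1.054 km/s.
At r₂, v₂ = √(μ/r₂) = 1.25102 km/s.
Transfer-orbit speed at r₂: v_a = √[μ(2/r₂ − 1/a_t)] = 0.630655 km/s.
Second burn Δv₂ = |v₂ − v_a| = 0.6204 km/s.
Total Δv = Δv₁ + Δv₂ = 1.674 km/s.

Δv = 1.674 km/s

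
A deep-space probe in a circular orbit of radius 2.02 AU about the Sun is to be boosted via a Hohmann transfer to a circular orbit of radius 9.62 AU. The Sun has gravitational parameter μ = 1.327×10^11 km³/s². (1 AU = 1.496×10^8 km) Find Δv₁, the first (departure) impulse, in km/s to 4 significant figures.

In km: r₁ = 2.02 × 1.496×10^8 = 3.02192×10^8 km; r₂ = 9.62 × 1.496×10^8 = 1.439152×10^9 km.
Semi-major axis of the transfer orbit: a_t = (3.02192×10^8 + 1.439152×10^9)/2 = 8.70672×10^8 km.
On the circular orbit at r = 3.02192×10^8 km, v_c = √(μ/r) = 20.955 km/s.
Transfer-orbit speed at the same r (vis-viva, a = a_t): v_t = √[μ(2/r − 1/a_t)] = 26.941 km/s.
Δv₁ = |v_t − v_c| = |26.941 − 20.955| = 5.986 km/s.

Δv₁ = 5.986 km/s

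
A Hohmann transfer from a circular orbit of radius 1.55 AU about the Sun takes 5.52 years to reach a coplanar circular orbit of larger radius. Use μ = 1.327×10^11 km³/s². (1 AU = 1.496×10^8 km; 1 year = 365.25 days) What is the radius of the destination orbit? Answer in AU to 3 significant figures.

In km: r₁ = 1.55 × 1.496×10^8 = 2.3188×10^8 km.
Transfer time t = 5.52 years × 365.25 × 86400 s = 1.74197952×10^8 s, and t = π√(a_t³/μ).
So a_t = (μ t²/π²)^(1/3) = (1.327×10^11 × (1.74197952×10^8)² / π²)^(1/3) = 7.4168×10^8 km.
Since a_t = (r₁ + r₂)/2, r₂ = 2a_t − r₁ = 2×7.4168×10^8 − 2.3188×10^8 = 1.25148×10^9 km.
In AU: r₂ = 1.25148×10^9 / 1.496×10^8 = 8.37 AU.

r₂ = 8.37 AU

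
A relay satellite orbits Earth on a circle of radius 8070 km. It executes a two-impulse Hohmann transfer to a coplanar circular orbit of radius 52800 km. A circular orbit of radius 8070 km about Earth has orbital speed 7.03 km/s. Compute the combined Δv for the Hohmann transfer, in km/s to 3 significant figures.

From the circular-orbit relation v² = μ/r at r = 8070 km: μ = v²r = (7.03)² × 8070 = 3.98827×10^5 km³/s².
Transfer-ellipse semi-major axis a_t = (r₁ + r₂)/2 = (8070 + 52800)/2 = 30435 km.
At r₁ the circular-orbit speed is v₁ = √(μ/r₁) = 7.0300 km/s.
On the transfer ellipse at r₁, vis-viva gives v_p = √[μ(2/r₁ − 1/a_t)] = 9.2595 km/s.
First burn Δv₁ = |v_p − v₁| = 2.2295 km/s.
Circular speed at r₂: v₂ = √(μ/r₂) = 2.748370 km/s.
Transfer-orbit speed at r₂: v_a = √[μ(2/r₂ − 1/a_t)] = 1.415224 km/s.
Second burn Δv₂ = |v₂ − v_a| = 1.3331 km/s.
Total Δv = Δv₁ + Δv₂ = 3.563 km/s.

Δv = 3.56 km/s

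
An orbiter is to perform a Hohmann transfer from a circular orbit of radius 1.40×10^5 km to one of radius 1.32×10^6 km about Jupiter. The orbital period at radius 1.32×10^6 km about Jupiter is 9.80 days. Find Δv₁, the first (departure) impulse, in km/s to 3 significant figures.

From Kepler's third law T² = 4π²r³/μ at r = 1.32×10^6 km, T = 9.80 days = 9.80 × 86400 s = 8.4672×10^5 s: μ = 4π²r³/T² = 1.26649×10^8 km³/s².
Semi-major axis of the transfer orbit: a_t = (1.400×10^5 + 1.320×10^6)/2 = 7.300×10^5 km.
Circular speed at r = 1.400×10^5 km: v_c = √(μ/r) = 30.077 km/s.
Transfer-orbit speed at the same r (vis-viva, a = a_t): v_t = √[μ(2/r − 1/a_t)] = 40.445 km/s.
Δv₁ = |v_t − v_c| = |40.445 − 30.077| = 10.37 km/s.

Δv₁ = 10.4 km/s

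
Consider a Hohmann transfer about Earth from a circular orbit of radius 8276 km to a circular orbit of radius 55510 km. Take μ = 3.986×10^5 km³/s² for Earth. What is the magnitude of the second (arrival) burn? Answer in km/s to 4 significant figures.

Δv₂ = 1.315 km/s

Semi-major axis of the transfer orbit: a_t = (8276 + 55510)/2 = 31893 km.
On the circular orbit at r = 55510 km, v_c = √(μ/r) = 2.680 km/s.
Transfer-orbit speed at the same r (vis-viva, a = a_t): v_t = √[μ(2/r − 1/a_t)] = 1.365 km/s.
Δv₂ = |v_t − v_c| = |1.365 − 2.680| = 1.315 km/s.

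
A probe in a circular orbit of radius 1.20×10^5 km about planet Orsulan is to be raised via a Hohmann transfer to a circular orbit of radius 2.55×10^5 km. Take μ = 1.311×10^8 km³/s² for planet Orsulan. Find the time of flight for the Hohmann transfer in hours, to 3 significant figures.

t = 6.19 hours

Semi-major axis of the transfer orbit: a_t = (1.200×10^5 + 2.550×10^5)/2 = 1.875×10^5 km.
Transfer time t = π√(a_t³/μ) = π√((1.875×10^5)³ / 1.311×10^8) = 22280 s.
Converting: 22280 s ÷ 3600 s/hour = 6.19 hours.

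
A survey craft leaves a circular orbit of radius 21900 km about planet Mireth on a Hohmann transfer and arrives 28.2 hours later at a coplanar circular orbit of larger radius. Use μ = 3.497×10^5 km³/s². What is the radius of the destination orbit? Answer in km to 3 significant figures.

r₂ = 1.21×10^5 km

Transfer time t = 28.2 hours = 1.0152×10^5 s, and t = π√(a_t³/μ).
So a_t = (μ t²/π²)^(1/3) = (3.497×10^5 × (1.0152×10^5)² / π²)^(1/3) = 71477 km.
Since a_t = (r₁ + r₂)/2, r₂ = 2a_t − r₁ = 2×71477 − 21900 = 1.21054×10^5 km.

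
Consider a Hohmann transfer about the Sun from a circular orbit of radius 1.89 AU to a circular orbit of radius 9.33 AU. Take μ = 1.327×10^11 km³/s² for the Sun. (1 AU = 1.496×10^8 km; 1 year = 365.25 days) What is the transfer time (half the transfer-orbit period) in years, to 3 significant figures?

In km: r₁ = 1.89 × 1.496×10^8 = 2.82744×10^8 km; r₂ = 9.33 × 1.496×10^8 = 1.395768×10^9 km.
Semi-major axis of the transfer orbit: a_t = (2.82744×10^8 + 1.395768×10^9)/2 = 8.39256×10^8 km.
Transfer time t = π√(a_t³/μ) = π√((8.39256×10^8)³ / 1.327×10^11) = 2.097×10^8 s.
Converting: 2.097×10^8 s ÷ 3.15576×10^7 s/year (365.25 × 86400) = 6.64 years.

t = 6.64 years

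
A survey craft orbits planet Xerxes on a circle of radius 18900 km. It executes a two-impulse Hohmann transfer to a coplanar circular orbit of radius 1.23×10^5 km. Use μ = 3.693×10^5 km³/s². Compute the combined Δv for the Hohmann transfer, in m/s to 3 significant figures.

Transfer-ellipse semi-major axis a_t = (r₁ + r₂)/2 = (18900 + 1.230×10^5)/2 = 70950 km.
At r₁ the circular-orbit speed is v₁ = √(μ/r₁) = 4.420 km/s.
On the transfer ellipse at r₁, vis-viva equation gives v_p = √[μ(2/r₁ − 1/a_t)] = 5.820 km/s.
First burn Δv₁ = |v_p − v₁| = 1.400 km/s.
At r₂, v₂ = √(μ/r₂) = 1.73275 km/s.
Transfer-orbit speed at r₂: v_a = √[μ(2/r₂ − 1/a_t)] = 0.894318 km/s.
Second burn Δv₂ = |v₂ − v_a| = 0.8384 km/s.
Total Δv = Δv₁ + Δv₂ = 2.238 km/s.

Δv = 2240 m/s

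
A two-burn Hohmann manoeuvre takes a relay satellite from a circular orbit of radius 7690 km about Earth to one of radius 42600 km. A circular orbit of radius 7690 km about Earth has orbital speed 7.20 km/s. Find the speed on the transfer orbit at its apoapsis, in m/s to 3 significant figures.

v = 1690 m/s

From the circular-orbit relation v² = μ/r at r = 7690 km: μ = v²r = (7.20)² × 7690 = 3.98650×10^5 km³/s².
Semi-major axis of the transfer orbit: a_t = (7690 + 42600)/2 = 25145 km.
At apoapsis, r = 42600 km.
Vis-viva: v = √[μ(2/r − 1/a_t)] = √[3.98650×10^5 × (2/42600 − 1/25145)] = 1.692 km/s.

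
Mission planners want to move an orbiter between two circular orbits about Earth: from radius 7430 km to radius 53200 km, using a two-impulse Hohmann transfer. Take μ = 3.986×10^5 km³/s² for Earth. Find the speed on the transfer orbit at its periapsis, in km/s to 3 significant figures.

The Hohmann ellipse has a_t = (r₁ + r₂)/2 = 30315 km.
At periapsis, r = 7430 km.
From the vis-viva equation, v = √[μ(2/r − 1/a_t)] = 9.703 km/s.

v = 9.70 km/s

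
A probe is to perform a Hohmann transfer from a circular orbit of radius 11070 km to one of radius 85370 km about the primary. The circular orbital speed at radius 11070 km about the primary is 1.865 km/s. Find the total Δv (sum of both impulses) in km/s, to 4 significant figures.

Δv = 0.9663 km/s

From the circular-orbit relation v² = μ/r at r = 11070 km: μ = v²r = (1.865)² × 11070 = 38504.0 km³/s².
Semi-major axis of the transfer orbit: a_t = (11070 + 85370)/2 = 48220 km.
At r₁ the circular-orbit speed is v₁ = √(μ/r₁) = 1.8650 km/s.
On the transfer ellipse at r₁, vis-viva equation gives v_p = √[μ(2/r₁ − 1/a_t)] = 2.4815 km/s.
First burn Δv₁ = |v_p − v₁| = 0.6165 km/s.
At r₂, v₂ = √(μ/r₂) = 0.6716 km/s.
Transfer-orbit speed at r₂: v_a = √[μ(2/r₂ − 1/a_t)] = 0.3218 km/s.
Second burn Δv₂ = |v₂ − v_a| = 0.3498 km/s.
Total Δv = Δv₁ + Δv₂ = 0.9663 km/s.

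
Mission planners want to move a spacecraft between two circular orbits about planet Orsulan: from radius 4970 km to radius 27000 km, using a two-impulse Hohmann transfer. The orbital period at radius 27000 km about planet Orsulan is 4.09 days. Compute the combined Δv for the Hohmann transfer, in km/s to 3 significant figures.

From Kepler's third law T² = 4π²r³/μ at r = 27000 km, T = 4.09 days = 4.09 × 86400 s = 3.53376×10^5 s: μ = 4π²r³/T² = 6222.67 km³/s².
The Hohmann ellipse has a_t = (r₁ + r₂)/2 = 15985 km.
At r₁ the circular-orbit speed is v₁ = √(μ/r₁) = 1.1189 km/s.
On the transfer ellipse at r₁, v² = μ(2/r − 1/a) gives v_p = √[μ(2/r₁ − 1/a_t)] = 1.4542 km/s.
First burn Δv₁ = |v_p − v₁| = 0.3353 km/s.
At r₂, v₂ = √(μ/r₂) = 0.4801 km/s.
Transfer-orbit speed at r₂: v_a = √[μ(2/r₂ − 1/a_t)] = 0.2677 km/s.
Second burn Δv₂ = |v₂ − v_a| = 0.2124 km/s.
Total Δv = Δv₁ + Δv₂ = 0.5477 km/s.

Δv = 0.548 km/s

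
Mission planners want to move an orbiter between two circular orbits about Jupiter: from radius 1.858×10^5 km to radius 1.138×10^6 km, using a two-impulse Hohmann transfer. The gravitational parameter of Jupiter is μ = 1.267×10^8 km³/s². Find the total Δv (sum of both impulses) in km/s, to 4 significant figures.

Δv = 13.09 km/s

The Hohmann ellipse has a_t = (r₁ + r₂)/2 = 6.619×10^5 km.
Circular speed at r₁: v₁ = √(μ/r₁) = √(1.267×10^8/1.858×10^5) = 26.114 km/s.
On the transfer ellipse at r₁, vis-viva equation gives v_p = √[μ(2/r₁ − 1/a_t)] = 34.241 km/s.
First burn Δv₁ = |v_p − v₁| = 8.127 km/s.
Circular speed at r₂: v₂ = √(μ/r₂) = 10.5516 km/s.
Transfer-orbit speed at r₂: v_a = √[μ(2/r₂ − 1/a_t)] = 5.59041 km/s.
Second burn Δv₂ = |v₂ − v_a| = 4.961 km/s.
Δv = Δv₁ + Δv₂ = 8.127 + 4.961 = 13.09 km/s.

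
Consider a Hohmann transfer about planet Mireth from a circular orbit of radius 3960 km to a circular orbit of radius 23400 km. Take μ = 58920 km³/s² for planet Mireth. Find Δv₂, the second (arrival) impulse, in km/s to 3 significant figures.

Semi-major axis of the transfer orbit: a_t = (3960 + 23400)/2 = 13680 km.
Circular speed at r = 23400 km: v_c = √(μ/r) = 1.5868 km/s.
Vis-viva on the transfer ellipse at r = 23400 km gives v_t = √[μ(2/r − 1/a_t)] = 0.85374 km/s.
Δv₂ = |v_t − v_c| = |0.85374 − 1.5868| = 0.7331 km/s.

Δv₂ = 0.733 km/s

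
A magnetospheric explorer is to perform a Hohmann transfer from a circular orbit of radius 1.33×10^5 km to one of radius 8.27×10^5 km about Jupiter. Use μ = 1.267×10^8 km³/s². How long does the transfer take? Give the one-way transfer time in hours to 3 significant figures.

The Hohmann ellipse has a_t = (r₁ + r₂)/2 = 4.800×10^5 km.
By Kepler's third law the transfer-orbit period is T = 2π√(a_t³/μ), so t = T/2 = 92820 s.
Converting: 92820 s ÷ 3600 s/hour = 25.8 hours.

t = 25.8 hours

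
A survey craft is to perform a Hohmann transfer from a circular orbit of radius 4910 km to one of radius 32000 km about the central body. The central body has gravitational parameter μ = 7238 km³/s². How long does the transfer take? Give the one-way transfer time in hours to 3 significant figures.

The Hohmann ellipse has a_t = (r₁ + r₂)/2 = 18455 km.
By Kepler's third law the transfer-orbit period is T = 2π√(a_t³/μ), so t = T/2 = 92580 s.
Converting: 92580 s ÷ 3600 s/hour = 25.7 hours.

t = 25.7 hours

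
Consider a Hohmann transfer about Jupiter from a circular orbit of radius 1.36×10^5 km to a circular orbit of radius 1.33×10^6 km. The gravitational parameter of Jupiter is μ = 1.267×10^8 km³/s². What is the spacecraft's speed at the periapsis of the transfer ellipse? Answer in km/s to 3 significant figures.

v = 41.1 km/s

Semi-major axis of the transfer orbit: a_t = (1.360×10^5 + 1.330×10^6)/2 = 7.330×10^5 km.
The periapsis of the transfer ellipse is at r = 1.360×10^5 km.
Applying v² = μ(2/r − 1/a_t): v = 41.11 km/s.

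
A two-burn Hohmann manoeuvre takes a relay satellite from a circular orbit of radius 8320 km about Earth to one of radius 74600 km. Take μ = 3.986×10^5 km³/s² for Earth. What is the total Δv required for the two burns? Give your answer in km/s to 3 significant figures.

Δv = 3.64 km/s

Semi-major axis of the transfer orbit: a_t = (8320 + 74600)/2 = 41460 km.
Circular speed at r₁: v₁ = √(μ/r₁) = √(3.986×10^5/8320) = 6.922 km/s.
Transfer-orbit speed at r₁ (vis-viva): v_p = √[μ(2/r₁ − 1/a_t)] = 9.285 km/s.
First burn Δv₁ = |v_p − v₁| = 2.363 km/s.
At r₂, v₂ = √(μ/r₂) = 2.3115 km/s.
Transfer-orbit speed at r₂: v_a = √[μ(2/r₂ − 1/a_t)] = 1.0355 km/s.
Second burn Δv₂ = |v₂ − v_a| = 1.276 km/s.
Total Δv = Δv₁ + Δv₂ = 3.639 km/s.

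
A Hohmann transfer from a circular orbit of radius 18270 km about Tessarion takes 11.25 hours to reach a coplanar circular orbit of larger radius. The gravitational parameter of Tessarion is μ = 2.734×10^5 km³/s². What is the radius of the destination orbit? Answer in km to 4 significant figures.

r₂ = 53100 km

Transfer time t = 11.25 hours = 40500 s, and t = π√(a_t³/μ).
So a_t = (μ t²/π²)^(1/3) = (2.734×10^5 × (40500)² / π²)^(1/3) = 35684 km.
Since a_t = (r₁ + r₂)/2, r₂ = 2a_t − r₁ = 2×35684 − 18270 = 53098 km.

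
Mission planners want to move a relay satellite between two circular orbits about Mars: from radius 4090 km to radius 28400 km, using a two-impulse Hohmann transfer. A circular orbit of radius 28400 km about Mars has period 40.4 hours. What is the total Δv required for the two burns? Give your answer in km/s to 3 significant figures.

Δv = 1.65 km/s

From Kepler's third law T² = 4π²r³/μ at r = 28400 km, T = 40.4 hours = 40.4 × 3600 s = 1.4544×10^5 s: μ = 4π²r³/T² = 42751.1 km³/s².
Transfer-ellipse semi-major axis a_t = (r₁ + r₂)/2 = (4090 + 28400)/2 = 16245 km.
Circular speed at r₁: v₁ = √(μ/r₁) = √(42751.1/4090) = 3.233 km/s.
On the transfer ellipse at r₁, vis-viva equation gives v_p = √[μ(2/r₁ − 1/a_t)] = 4.275 km/s.
First burn Δv₁ = |v_p − v₁| = 1.042 km/s.
At r₂, v₂ = √(μ/r₂) = 1.2269 km/s.
Transfer-orbit speed at r₂: v_a = √[μ(2/r₂ − 1/a_t)] = 0.61562 km/s.
Second burn Δv₂ = |v₂ − v_a| = 0.6113 km/s.
Total Δv = Δv₁ + Δv₂ = 1.653 km/s.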